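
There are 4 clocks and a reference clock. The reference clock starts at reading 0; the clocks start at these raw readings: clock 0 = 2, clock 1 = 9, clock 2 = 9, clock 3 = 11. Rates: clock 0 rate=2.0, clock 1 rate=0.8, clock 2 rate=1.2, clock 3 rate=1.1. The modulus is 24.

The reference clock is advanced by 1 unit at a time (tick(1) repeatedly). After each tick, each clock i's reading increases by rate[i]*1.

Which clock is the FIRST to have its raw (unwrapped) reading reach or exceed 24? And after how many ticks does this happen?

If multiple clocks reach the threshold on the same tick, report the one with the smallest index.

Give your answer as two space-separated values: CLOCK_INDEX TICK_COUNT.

clock 0: start=2, rate=2.0, needs 24-2 = 22; ticks = ceil(22/2.0) = ceil(11.0000) = 11; reading at tick 11 = 2 + 2.0*11 = 24.0000
clock 1: start=9, rate=0.8, needs 24-9 = 15; ticks = ceil(15/0.8) = ceil(18.7500) = 19; reading at tick 19 = 9 + 0.8*19 = 24.2000
clock 2: start=9, rate=1.2, needs 24-9 = 15; ticks = ceil(15/1.2) = ceil(12.5000) = 13; reading at tick 13 = 9 + 1.2*13 = 24.6000
clock 3: start=11, rate=1.1, needs 24-11 = 13; ticks = ceil(13/1.1) = ceil(11.8182) = 12; reading at tick 12 = 11 + 1.1*12 = 24.2000
Minimum tick count = 11; winners = [0]; smallest index = 0

Answer: 0 11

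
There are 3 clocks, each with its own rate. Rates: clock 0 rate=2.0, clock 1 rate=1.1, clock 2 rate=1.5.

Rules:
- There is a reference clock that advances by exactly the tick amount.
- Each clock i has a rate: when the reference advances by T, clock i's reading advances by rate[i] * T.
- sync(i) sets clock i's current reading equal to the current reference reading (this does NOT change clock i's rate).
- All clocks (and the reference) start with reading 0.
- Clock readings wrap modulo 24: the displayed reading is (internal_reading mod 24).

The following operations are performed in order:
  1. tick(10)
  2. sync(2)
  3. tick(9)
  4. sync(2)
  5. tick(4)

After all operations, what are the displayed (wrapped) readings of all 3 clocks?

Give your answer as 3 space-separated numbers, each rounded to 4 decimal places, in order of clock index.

Answer: 22.0000 1.3000 1.0000

Derivation:
After op 1 tick(10): ref=10.0000 raw=[20.0000 11.0000 15.0000]
After op 2 sync(2): ref=10.0000 raw=[20.0000 11.0000 10.0000]
After op 3 tick(9): ref=19.0000 raw=[38.0000 20.9000 23.5000]
After op 4 sync(2): ref=19.0000 raw=[38.0000 20.9000 19.0000]
After op 5 tick(4): ref=23.0000 raw=[46.0000 25.3000 25.0000]
Wrap final raw readings (mod 24): 46.0000 mod 24 = 22.0000; 25.3000 mod 24 = 1.3000; 25.0000 mod 24 = 1.0000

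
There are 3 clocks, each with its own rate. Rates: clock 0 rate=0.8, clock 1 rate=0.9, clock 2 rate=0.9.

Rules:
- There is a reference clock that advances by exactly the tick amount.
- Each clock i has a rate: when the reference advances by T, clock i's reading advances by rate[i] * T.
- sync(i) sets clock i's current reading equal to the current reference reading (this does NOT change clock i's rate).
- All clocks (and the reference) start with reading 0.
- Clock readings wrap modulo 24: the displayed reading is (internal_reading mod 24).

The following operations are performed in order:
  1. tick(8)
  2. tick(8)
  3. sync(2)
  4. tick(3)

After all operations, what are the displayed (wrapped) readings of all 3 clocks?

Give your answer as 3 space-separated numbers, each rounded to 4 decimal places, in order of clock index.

After op 1 tick(8): ref=8.0000 raw=[6.4000 7.2000 7.2000]
After op 2 tick(8): ref=16.0000 raw=[12.8000 14.4000 14.4000]
After op 3 sync(2): ref=16.0000 raw=[12.8000 14.4000 16.0000]
After op 4 tick(3): ref=19.0000 raw=[15.2000 17.1000 18.7000]
Wrap final raw readings (mod 24): 15.2000 mod 24 = 15.2000; 17.1000 mod 24 = 17.1000; 18.7000 mod 24 = 18.7000

Answer: 15.2000 17.1000 18.7000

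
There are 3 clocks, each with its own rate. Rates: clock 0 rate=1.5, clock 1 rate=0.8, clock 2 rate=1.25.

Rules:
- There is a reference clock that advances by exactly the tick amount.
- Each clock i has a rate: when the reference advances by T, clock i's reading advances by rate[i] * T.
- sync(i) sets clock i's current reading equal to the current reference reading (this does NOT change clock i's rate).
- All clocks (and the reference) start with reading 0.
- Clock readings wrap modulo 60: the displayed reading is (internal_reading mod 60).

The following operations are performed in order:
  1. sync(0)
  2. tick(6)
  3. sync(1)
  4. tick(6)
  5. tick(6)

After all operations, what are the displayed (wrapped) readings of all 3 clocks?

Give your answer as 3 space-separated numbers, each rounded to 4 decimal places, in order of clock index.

Answer: 27.0000 15.6000 22.5000

Derivation:
After op 1 sync(0): ref=0.0000 raw=[0.0000 0.0000 0.0000]
After op 2 tick(6): ref=6.0000 raw=[9.0000 4.8000 7.5000]
After op 3 sync(1): ref=6.0000 raw=[9.0000 6.0000 7.5000]
After op 4 tick(6): ref=12.0000 raw=[18.0000 10.8000 15.0000]
After op 5 tick(6): ref=18.0000 raw=[27.0000 15.6000 22.5000]
Wrap final raw readings (mod 60): 27.0000 mod 60 = 27.0000; 15.6000 mod 60 = 15.6000; 22.5000 mod 60 = 22.5000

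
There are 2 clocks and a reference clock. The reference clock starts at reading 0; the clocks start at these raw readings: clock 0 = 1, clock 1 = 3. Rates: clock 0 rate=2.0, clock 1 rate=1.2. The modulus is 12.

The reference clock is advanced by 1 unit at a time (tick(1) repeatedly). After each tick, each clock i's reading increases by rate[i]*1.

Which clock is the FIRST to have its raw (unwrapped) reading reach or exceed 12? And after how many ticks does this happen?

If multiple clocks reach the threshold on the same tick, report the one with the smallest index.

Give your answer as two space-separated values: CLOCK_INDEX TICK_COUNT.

Answer: 0 6

Derivation:
clock 0: start=1, rate=2.0, needs 12-1 = 11; ticks = ceil(11/2.0) = ceil(5.5000) = 6; reading at tick 6 = 1 + 2.0*6 = 13.0000
clock 1: start=3, rate=1.2, needs 12-3 = 9; ticks = ceil(9/1.2) = ceil(7.5000) = 8; reading at tick 8 = 3 + 1.2*8 = 12.6000
Minimum tick count = 6; winners = [0]; smallest index = 0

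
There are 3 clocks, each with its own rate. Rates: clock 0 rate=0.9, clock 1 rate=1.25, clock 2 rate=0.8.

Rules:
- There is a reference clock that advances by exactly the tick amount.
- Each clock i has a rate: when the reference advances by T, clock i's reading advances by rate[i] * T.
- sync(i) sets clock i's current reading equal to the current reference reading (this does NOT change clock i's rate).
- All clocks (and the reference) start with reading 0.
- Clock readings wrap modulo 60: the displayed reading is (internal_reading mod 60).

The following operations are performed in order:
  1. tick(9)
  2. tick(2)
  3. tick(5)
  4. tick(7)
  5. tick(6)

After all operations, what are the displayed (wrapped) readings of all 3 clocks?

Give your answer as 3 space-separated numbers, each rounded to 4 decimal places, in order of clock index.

After op 1 tick(9): ref=9.0000 raw=[8.1000 11.2500 7.2000]
After op 2 tick(2): ref=11.0000 raw=[9.9000 13.7500 8.8000]
After op 3 tick(5): ref=16.0000 raw=[14.4000 20.0000 12.8000]
After op 4 tick(7): ref=23.0000 raw=[20.7000 28.7500 18.4000]
After op 5 tick(6): ref=29.0000 raw=[26.1000 36.2500 23.2000]
Wrap final raw readings (mod 60): 26.1000 mod 60 = 26.1000; 36.2500 mod 60 = 36.2500; 23.2000 mod 60 = 23.2000

Answer: 26.1000 36.2500 23.2000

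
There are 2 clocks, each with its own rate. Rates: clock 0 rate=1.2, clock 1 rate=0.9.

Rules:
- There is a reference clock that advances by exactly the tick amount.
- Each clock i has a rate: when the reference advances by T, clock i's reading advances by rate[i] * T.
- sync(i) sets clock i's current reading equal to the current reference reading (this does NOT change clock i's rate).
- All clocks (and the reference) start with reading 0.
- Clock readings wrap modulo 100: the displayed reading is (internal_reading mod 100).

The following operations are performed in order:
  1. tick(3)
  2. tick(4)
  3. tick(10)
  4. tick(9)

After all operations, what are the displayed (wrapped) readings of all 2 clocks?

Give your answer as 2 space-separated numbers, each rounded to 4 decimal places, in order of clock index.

Answer: 31.2000 23.4000

Derivation:
After op 1 tick(3): ref=3.0000 raw=[3.6000 2.7000]
After op 2 tick(4): ref=7.0000 raw=[8.4000 6.3000]
After op 3 tick(10): ref=17.0000 raw=[20.4000 15.3000]
After op 4 tick(9): ref=26.0000 raw=[31.2000 23.4000]
Wrap final raw readings (mod 100): 31.2000 mod 100 = 31.2000; 23.4000 mod 100 = 23.4000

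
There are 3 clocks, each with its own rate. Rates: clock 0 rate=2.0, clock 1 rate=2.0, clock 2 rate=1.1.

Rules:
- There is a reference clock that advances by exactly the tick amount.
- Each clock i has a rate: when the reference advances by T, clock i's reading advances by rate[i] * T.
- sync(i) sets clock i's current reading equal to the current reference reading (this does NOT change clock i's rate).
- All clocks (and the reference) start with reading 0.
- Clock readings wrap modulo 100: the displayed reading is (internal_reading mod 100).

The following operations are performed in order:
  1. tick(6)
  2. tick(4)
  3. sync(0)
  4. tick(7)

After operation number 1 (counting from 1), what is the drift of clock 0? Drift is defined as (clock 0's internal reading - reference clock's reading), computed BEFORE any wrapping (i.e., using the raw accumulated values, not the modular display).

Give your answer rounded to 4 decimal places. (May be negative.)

After op 1 tick(6): ref=6.0000 raw=[12.0000 12.0000 6.6000]
Drift of clock 0 after op 1: 12.0000 - 6.0000 = 6.0000

Answer: 6.0000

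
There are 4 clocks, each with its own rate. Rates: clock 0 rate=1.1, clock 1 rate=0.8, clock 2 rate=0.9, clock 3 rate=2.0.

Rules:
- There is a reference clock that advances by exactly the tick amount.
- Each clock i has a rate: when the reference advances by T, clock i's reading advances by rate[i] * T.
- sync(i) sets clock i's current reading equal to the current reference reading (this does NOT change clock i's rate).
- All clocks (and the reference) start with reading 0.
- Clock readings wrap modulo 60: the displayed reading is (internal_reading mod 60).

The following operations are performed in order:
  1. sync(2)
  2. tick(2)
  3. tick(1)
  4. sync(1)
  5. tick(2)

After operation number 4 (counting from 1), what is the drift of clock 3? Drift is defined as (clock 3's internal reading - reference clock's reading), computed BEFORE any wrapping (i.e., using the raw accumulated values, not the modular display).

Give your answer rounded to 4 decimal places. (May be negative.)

Answer: 3.0000

Derivation:
After op 1 sync(2): ref=0.0000 raw=[0.0000 0.0000 0.0000 0.0000]
After op 2 tick(2): ref=2.0000 raw=[2.2000 1.6000 1.8000 4.0000]
After op 3 tick(1): ref=3.0000 raw=[3.3000 2.4000 2.7000 6.0000]
After op 4 sync(1): ref=3.0000 raw=[3.3000 3.0000 2.7000 6.0000]
Drift of clock 3 after op 4: 6.0000 - 3.0000 = 3.0000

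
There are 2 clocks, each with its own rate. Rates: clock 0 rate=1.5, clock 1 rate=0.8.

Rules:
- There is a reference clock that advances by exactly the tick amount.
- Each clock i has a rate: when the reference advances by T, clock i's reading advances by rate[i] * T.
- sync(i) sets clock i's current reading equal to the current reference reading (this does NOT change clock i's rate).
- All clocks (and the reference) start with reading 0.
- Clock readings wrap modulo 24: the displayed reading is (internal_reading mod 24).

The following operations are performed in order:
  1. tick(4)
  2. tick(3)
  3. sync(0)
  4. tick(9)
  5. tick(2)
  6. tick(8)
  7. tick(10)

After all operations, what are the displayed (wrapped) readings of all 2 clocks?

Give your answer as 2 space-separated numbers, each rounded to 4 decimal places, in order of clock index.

After op 1 tick(4): ref=4.0000 raw=[6.0000 3.2000]
After op 2 tick(3): ref=7.0000 raw=[10.5000 5.6000]
After op 3 sync(0): ref=7.0000 raw=[7.0000 5.6000]
After op 4 tick(9): ref=16.0000 raw=[20.5000 12.8000]
After op 5 tick(2): ref=18.0000 raw=[23.5000 14.4000]
After op 6 tick(8): ref=26.0000 raw=[35.5000 20.8000]
After op 7 tick(10): ref=36.0000 raw=[50.5000 28.8000]
Wrap final raw readings (mod 24): 50.5000 mod 24 = 2.5000; 28.8000 mod 24 = 4.8000

Answer: 2.5000 4.8000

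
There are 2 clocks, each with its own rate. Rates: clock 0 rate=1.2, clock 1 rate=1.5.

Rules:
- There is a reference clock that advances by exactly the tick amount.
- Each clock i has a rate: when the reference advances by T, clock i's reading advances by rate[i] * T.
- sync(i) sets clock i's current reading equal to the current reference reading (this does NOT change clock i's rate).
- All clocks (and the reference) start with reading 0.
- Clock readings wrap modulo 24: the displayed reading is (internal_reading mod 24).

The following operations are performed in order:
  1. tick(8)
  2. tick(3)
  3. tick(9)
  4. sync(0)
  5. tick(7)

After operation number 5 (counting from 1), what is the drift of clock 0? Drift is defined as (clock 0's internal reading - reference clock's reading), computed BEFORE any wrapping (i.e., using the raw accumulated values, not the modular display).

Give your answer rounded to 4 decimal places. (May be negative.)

After op 1 tick(8): ref=8.0000 raw=[9.6000 12.0000]
After op 2 tick(3): ref=11.0000 raw=[13.2000 16.5000]
After op 3 tick(9): ref=20.0000 raw=[24.0000 30.0000]
After op 4 sync(0): ref=20.0000 raw=[20.0000 30.0000]
After op 5 tick(7): ref=27.0000 raw=[28.4000 40.5000]
Drift of clock 0 after op 5: 28.4000 - 27.0000 = 1.4000

Answer: 1.4000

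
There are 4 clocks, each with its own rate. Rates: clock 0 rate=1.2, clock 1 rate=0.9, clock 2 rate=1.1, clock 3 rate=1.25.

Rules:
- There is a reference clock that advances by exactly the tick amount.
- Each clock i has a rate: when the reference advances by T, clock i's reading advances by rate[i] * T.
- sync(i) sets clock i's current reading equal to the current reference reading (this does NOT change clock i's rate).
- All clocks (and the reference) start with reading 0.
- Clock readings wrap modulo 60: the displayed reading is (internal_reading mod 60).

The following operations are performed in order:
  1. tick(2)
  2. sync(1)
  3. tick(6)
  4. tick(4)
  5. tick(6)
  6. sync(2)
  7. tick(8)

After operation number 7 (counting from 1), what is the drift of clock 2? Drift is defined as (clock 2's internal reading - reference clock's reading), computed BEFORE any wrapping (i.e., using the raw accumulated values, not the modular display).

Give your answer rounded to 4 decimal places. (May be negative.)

After op 1 tick(2): ref=2.0000 raw=[2.4000 1.8000 2.2000 2.5000]
After op 2 sync(1): ref=2.0000 raw=[2.4000 2.0000 2.2000 2.5000]
After op 3 tick(6): ref=8.0000 raw=[9.6000 7.4000 8.8000 10.0000]
After op 4 tick(4): ref=12.0000 raw=[14.4000 11.0000 13.2000 15.0000]
After op 5 tick(6): ref=18.0000 raw=[21.6000 16.4000 19.8000 22.5000]
After op 6 sync(2): ref=18.0000 raw=[21.6000 16.4000 18.0000 22.5000]
After op 7 tick(8): ref=26.0000 raw=[31.2000 23.6000 26.8000 32.5000]
Drift of clock 2 after op 7: 26.8000 - 26.0000 = 0.8000

Answer: 0.8000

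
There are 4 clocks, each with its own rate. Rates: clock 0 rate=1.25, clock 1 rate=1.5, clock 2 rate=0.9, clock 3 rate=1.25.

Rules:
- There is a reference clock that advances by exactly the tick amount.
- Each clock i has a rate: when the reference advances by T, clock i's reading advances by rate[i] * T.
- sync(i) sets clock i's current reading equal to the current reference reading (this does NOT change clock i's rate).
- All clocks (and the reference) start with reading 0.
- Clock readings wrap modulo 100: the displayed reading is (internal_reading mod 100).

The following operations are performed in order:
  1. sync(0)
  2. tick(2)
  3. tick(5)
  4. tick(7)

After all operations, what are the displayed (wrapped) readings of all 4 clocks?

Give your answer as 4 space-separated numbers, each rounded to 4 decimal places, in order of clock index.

After op 1 sync(0): ref=0.0000 raw=[0.0000 0.0000 0.0000 0.0000]
After op 2 tick(2): ref=2.0000 raw=[2.5000 3.0000 1.8000 2.5000]
After op 3 tick(5): ref=7.0000 raw=[8.7500 10.5000 6.3000 8.7500]
After op 4 tick(7): ref=14.0000 raw=[17.5000 21.0000 12.6000 17.5000]
Wrap final raw readings (mod 100): 17.5000 mod 100 = 17.5000; 21.0000 mod 100 = 21.0000; 12.6000 mod 100 = 12.6000; 17.5000 mod 100 = 17.5000

Answer: 17.5000 21.0000 12.6000 17.5000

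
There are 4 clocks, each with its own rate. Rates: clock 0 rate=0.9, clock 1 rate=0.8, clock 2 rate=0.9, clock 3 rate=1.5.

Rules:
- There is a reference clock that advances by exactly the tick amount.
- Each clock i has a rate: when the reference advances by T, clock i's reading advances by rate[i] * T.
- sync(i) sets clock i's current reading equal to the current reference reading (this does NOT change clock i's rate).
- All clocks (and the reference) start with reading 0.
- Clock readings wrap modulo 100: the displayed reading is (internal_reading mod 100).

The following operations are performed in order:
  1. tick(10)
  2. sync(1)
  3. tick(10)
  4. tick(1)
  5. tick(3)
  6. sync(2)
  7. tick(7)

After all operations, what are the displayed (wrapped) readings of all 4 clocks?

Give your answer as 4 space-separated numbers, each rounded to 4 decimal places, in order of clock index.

Answer: 27.9000 26.8000 30.3000 46.5000

Derivation:
After op 1 tick(10): ref=10.0000 raw=[9.0000 8.0000 9.0000 15.0000]
After op 2 sync(1): ref=10.0000 raw=[9.0000 10.0000 9.0000 15.0000]
After op 3 tick(10): ref=20.0000 raw=[18.0000 18.0000 18.0000 30.0000]
After op 4 tick(1): ref=21.0000 raw=[18.9000 18.8000 18.9000 31.5000]
After op 5 tick(3): ref=24.0000 raw=[21.6000 21.2000 21.6000 36.0000]
After op 6 sync(2): ref=24.0000 raw=[21.6000 21.2000 24.0000 36.0000]
After op 7 tick(7): ref=31.0000 raw=[27.9000 26.8000 30.3000 46.5000]
Wrap final raw readings (mod 100): 27.9000 mod 100 = 27.9000; 26.8000 mod 100 = 26.8000; 30.3000 mod 100 = 30.3000; 46.5000 mod 100 = 46.5000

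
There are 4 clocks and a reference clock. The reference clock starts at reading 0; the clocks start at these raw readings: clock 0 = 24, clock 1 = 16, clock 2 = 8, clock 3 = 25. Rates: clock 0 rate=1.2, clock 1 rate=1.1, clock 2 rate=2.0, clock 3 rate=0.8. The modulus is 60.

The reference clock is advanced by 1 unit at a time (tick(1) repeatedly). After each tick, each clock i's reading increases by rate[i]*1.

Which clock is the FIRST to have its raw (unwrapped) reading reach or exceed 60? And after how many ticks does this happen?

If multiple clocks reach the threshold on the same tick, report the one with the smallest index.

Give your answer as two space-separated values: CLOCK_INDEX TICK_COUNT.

clock 0: start=24, rate=1.2, needs 60-24 = 36; ticks = ceil(36/1.2) = ceil(30.0000) = 30; reading at tick 30 = 24 + 1.2*30 = 60.0000
clock 1: start=16, rate=1.1, needs 60-16 = 44; ticks = ceil(44/1.1) = ceil(40.0000) = 40; reading at tick 40 = 16 + 1.1*40 = 60.0000
clock 2: start=8, rate=2.0, needs 60-8 = 52; ticks = ceil(52/2.0) = ceil(26.0000) = 26; reading at tick 26 = 8 + 2.0*26 = 60.0000
clock 3: start=25, rate=0.8, needs 60-25 = 35; ticks = ceil(35/0.8) = ceil(43.7500) = 44; reading at tick 44 = 25 + 0.8*44 = 60.2000
Minimum tick count = 26; winners = [2]; smallest index = 2

Answer: 2 26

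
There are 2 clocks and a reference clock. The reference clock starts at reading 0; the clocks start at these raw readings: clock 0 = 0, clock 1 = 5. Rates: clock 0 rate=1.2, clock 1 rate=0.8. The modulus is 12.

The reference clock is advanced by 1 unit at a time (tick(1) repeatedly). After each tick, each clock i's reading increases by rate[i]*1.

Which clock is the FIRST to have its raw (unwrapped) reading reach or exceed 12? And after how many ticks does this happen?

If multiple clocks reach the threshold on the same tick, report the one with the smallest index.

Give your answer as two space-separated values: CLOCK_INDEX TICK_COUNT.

clock 0: start=0, rate=1.2, needs 12-0 = 12; ticks = ceil(12/1.2) = ceil(10.0000) = 10; reading at tick 10 = 0 + 1.2*10 = 12.0000
clock 1: start=5, rate=0.8, needs 12-5 = 7; ticks = ceil(7/0.8) = ceil(8.7500) = 9; reading at tick 9 = 5 + 0.8*9 = 12.2000
Minimum tick count = 9; winners = [1]; smallest index = 1

Answer: 1 9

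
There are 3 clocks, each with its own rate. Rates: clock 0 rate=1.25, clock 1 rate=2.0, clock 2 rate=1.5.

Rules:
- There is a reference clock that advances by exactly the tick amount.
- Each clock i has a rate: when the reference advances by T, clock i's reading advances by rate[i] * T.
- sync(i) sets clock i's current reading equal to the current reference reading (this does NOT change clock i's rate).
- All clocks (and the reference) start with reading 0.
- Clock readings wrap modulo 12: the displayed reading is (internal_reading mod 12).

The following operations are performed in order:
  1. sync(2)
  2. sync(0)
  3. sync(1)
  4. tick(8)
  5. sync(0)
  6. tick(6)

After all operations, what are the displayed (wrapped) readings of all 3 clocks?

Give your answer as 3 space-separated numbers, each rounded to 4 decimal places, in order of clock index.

Answer: 3.5000 4.0000 9.0000

Derivation:
After op 1 sync(2): ref=0.0000 raw=[0.0000 0.0000 0.0000]
After op 2 sync(0): ref=0.0000 raw=[0.0000 0.0000 0.0000]
After op 3 sync(1): ref=0.0000 raw=[0.0000 0.0000 0.0000]
After op 4 tick(8): ref=8.0000 raw=[10.0000 16.0000 12.0000]
After op 5 sync(0): ref=8.0000 raw=[8.0000 16.0000 12.0000]
After op 6 tick(6): ref=14.0000 raw=[15.5000 28.0000 21.0000]
Wrap final raw readings (mod 12): 15.5000 mod 12 = 3.5000; 28.0000 mod 12 = 4.0000; 21.0000 mod 12 = 9.0000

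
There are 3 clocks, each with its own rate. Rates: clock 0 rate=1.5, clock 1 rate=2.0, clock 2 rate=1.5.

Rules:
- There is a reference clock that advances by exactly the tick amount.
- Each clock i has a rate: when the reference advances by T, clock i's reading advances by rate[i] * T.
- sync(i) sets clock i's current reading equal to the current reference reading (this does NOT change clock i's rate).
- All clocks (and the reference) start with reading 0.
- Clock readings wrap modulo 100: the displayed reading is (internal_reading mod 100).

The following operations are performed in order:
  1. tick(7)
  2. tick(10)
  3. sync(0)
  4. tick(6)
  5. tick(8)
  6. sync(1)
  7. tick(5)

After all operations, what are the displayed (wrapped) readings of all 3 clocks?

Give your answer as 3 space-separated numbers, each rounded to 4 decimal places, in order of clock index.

Answer: 45.5000 41.0000 54.0000

Derivation:
After op 1 tick(7): ref=7.0000 raw=[10.5000 14.0000 10.5000]
After op 2 tick(10): ref=17.0000 raw=[25.5000 34.0000 25.5000]
After op 3 sync(0): ref=17.0000 raw=[17.0000 34.0000 25.5000]
After op 4 tick(6): ref=23.0000 raw=[26.0000 46.0000 34.5000]
After op 5 tick(8): ref=31.0000 raw=[38.0000 62.0000 46.5000]
After op 6 sync(1): ref=31.0000 raw=[38.0000 31.0000 46.5000]
After op 7 tick(5): ref=36.0000 raw=[45.5000 41.0000 54.0000]
Wrap final raw readings (mod 100): 45.5000 mod 100 = 45.5000; 41.0000 mod 100 = 41.0000; 54.0000 mod 100 = 54.0000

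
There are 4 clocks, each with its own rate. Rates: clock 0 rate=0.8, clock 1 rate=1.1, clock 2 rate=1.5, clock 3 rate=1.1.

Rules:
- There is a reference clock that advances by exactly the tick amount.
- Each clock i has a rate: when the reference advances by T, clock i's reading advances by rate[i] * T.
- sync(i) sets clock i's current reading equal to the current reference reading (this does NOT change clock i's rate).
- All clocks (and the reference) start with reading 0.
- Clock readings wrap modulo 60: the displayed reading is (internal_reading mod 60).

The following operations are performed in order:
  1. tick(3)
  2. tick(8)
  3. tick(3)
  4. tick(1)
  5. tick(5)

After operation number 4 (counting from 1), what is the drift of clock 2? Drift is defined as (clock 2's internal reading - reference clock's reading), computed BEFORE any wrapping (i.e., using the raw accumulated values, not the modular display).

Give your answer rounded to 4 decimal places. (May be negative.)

After op 1 tick(3): ref=3.0000 raw=[2.4000 3.3000 4.5000 3.3000]
After op 2 tick(8): ref=11.0000 raw=[8.8000 12.1000 16.5000 12.1000]
After op 3 tick(3): ref=14.0000 raw=[11.2000 15.4000 21.0000 15.4000]
After op 4 tick(1): ref=15.0000 raw=[12.0000 16.5000 22.5000 16.5000]
Drift of clock 2 after op 4: 22.5000 - 15.0000 = 7.5000

Answer: 7.5000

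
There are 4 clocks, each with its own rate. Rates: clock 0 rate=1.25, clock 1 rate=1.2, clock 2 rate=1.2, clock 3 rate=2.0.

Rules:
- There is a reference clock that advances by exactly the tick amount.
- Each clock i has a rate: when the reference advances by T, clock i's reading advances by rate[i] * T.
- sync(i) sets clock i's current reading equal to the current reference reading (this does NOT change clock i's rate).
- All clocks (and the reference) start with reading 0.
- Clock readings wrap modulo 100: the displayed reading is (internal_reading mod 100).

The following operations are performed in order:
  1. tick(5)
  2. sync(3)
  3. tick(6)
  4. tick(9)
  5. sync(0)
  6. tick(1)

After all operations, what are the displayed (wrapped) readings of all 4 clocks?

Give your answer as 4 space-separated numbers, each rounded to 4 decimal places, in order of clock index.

Answer: 21.2500 25.2000 25.2000 37.0000

Derivation:
After op 1 tick(5): ref=5.0000 raw=[6.2500 6.0000 6.0000 10.0000]
After op 2 sync(3): ref=5.0000 raw=[6.2500 6.0000 6.0000 5.0000]
After op 3 tick(6): ref=11.0000 raw=[13.7500 13.2000 13.2000 17.0000]
After op 4 tick(9): ref=20.0000 raw=[25.0000 24.0000 24.0000 35.0000]
After op 5 sync(0): ref=20.0000 raw=[20.0000 24.0000 24.0000 35.0000]
After op 6 tick(1): ref=21.0000 raw=[21.2500 25.2000 25.2000 37.0000]
Wrap final raw readings (mod 100): 21.2500 mod 100 = 21.2500; 25.2000 mod 100 = 25.2000; 25.2000 mod 100 = 25.2000; 37.0000 mod 100 = 37.0000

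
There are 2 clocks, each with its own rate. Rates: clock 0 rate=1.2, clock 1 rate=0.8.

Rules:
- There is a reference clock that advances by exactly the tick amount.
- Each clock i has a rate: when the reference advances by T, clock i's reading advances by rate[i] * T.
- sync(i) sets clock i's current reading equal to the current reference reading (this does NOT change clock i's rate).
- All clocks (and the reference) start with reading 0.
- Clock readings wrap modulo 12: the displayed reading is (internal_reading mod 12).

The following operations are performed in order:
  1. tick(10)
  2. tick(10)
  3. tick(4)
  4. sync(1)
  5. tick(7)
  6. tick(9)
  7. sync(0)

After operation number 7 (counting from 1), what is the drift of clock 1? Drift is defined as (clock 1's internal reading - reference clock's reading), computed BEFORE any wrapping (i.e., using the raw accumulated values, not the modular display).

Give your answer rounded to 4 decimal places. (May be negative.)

Answer: -3.2000

Derivation:
After op 1 tick(10): ref=10.0000 raw=[12.0000 8.0000]
After op 2 tick(10): ref=20.0000 raw=[24.0000 16.0000]
After op 3 tick(4): ref=24.0000 raw=[28.8000 19.2000]
After op 4 sync(1): ref=24.0000 raw=[28.8000 24.0000]
After op 5 tick(7): ref=31.0000 raw=[37.2000 29.6000]
After op 6 tick(9): ref=40.0000 raw=[48.0000 36.8000]
After op 7 sync(0): ref=40.0000 raw=[40.0000 36.8000]
Drift of clock 1 after op 7: 36.8000 - 40.0000 = -3.2000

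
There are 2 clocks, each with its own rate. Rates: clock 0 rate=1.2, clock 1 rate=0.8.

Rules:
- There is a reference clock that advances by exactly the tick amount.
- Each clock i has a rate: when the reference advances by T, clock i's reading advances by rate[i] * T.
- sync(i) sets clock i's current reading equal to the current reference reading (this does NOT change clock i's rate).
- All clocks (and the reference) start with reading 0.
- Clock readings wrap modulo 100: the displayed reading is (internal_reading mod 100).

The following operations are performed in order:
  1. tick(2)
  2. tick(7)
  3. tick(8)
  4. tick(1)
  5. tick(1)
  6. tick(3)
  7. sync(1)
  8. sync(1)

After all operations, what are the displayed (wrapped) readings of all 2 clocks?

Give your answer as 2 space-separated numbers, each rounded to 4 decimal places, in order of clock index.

Answer: 26.4000 22.0000

Derivation:
After op 1 tick(2): ref=2.0000 raw=[2.4000 1.6000]
After op 2 tick(7): ref=9.0000 raw=[10.8000 7.2000]
After op 3 tick(8): ref=17.0000 raw=[20.4000 13.6000]
After op 4 tick(1): ref=18.0000 raw=[21.6000 14.4000]
After op 5 tick(1): ref=19.0000 raw=[22.8000 15.2000]
After op 6 tick(3): ref=22.0000 raw=[26.4000 17.6000]
After op 7 sync(1): ref=22.0000 raw=[26.4000 22.0000]
After op 8 sync(1): ref=22.0000 raw=[26.4000 22.0000]
Wrap final raw readings (mod 100): 26.4000 mod 100 = 26.4000; 22.0000 mod 100 = 22.0000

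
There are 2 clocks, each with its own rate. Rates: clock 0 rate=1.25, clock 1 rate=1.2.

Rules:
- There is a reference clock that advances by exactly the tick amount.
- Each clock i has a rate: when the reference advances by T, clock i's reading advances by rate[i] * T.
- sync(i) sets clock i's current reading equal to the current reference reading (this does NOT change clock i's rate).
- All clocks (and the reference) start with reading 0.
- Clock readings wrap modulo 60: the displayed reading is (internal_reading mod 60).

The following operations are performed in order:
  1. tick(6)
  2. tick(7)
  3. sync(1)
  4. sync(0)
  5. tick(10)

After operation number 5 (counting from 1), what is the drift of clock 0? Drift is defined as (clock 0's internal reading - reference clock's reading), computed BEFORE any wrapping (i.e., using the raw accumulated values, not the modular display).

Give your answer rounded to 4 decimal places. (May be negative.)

After op 1 tick(6): ref=6.0000 raw=[7.5000 7.2000]
After op 2 tick(7): ref=13.0000 raw=[16.2500 15.6000]
After op 3 sync(1): ref=13.0000 raw=[16.2500 13.0000]
After op 4 sync(0): ref=13.0000 raw=[13.0000 13.0000]
After op 5 tick(10): ref=23.0000 raw=[25.5000 25.0000]
Drift of clock 0 after op 5: 25.5000 - 23.0000 = 2.5000

Answer: 2.5000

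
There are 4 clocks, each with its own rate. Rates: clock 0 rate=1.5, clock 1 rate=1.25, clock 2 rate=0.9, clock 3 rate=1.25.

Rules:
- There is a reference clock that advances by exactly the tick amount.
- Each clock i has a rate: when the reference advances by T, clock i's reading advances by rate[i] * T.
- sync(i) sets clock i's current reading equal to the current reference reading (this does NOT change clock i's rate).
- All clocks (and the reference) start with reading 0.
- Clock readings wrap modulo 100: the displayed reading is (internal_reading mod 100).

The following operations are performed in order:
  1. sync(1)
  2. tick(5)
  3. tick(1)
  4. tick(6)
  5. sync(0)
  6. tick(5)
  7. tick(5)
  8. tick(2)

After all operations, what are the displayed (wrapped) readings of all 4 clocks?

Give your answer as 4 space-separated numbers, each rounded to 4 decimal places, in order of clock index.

After op 1 sync(1): ref=0.0000 raw=[0.0000 0.0000 0.0000 0.0000]
After op 2 tick(5): ref=5.0000 raw=[7.5000 6.2500 4.5000 6.2500]
After op 3 tick(1): ref=6.0000 raw=[9.0000 7.5000 5.4000 7.5000]
After op 4 tick(6): ref=12.0000 raw=[18.0000 15.0000 10.8000 15.0000]
After op 5 sync(0): ref=12.0000 raw=[12.0000 15.0000 10.8000 15.0000]
After op 6 tick(5): ref=17.0000 raw=[19.5000 21.2500 15.3000 21.2500]
After op 7 tick(5): ref=22.0000 raw=[27.0000 27.5000 19.8000 27.5000]
After op 8 tick(2): ref=24.0000 raw=[30.0000 30.0000 21.6000 30.0000]
Wrap final raw readings (mod 100): 30.0000 mod 100 = 30.0000; 30.0000 mod 100 = 30.0000; 21.6000 mod 100 = 21.6000; 30.0000 mod 100 = 30.0000

Answer: 30.0000 30.0000 21.6000 30.0000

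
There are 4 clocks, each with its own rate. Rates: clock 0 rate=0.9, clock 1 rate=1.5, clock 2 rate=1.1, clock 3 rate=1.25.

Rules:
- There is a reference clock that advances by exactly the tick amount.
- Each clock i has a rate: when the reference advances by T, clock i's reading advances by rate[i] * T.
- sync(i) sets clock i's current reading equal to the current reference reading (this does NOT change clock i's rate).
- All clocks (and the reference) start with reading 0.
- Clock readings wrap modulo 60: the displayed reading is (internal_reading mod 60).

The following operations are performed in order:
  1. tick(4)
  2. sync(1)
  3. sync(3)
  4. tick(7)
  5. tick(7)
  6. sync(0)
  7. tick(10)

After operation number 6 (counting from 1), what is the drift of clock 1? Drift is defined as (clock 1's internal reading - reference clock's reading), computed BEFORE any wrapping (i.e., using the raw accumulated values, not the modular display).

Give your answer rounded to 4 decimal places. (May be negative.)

Answer: 7.0000

Derivation:
After op 1 tick(4): ref=4.0000 raw=[3.6000 6.0000 4.4000 5.0000]
After op 2 sync(1): ref=4.0000 raw=[3.6000 4.0000 4.4000 5.0000]
After op 3 sync(3): ref=4.0000 raw=[3.6000 4.0000 4.4000 4.0000]
After op 4 tick(7): ref=11.0000 raw=[9.9000 14.5000 12.1000 12.7500]
After op 5 tick(7): ref=18.0000 raw=[16.2000 25.0000 19.8000 21.5000]
After op 6 sync(0): ref=18.0000 raw=[18.0000 25.0000 19.8000 21.5000]
Drift of clock 1 after op 6: 25.0000 - 18.0000 = 7.0000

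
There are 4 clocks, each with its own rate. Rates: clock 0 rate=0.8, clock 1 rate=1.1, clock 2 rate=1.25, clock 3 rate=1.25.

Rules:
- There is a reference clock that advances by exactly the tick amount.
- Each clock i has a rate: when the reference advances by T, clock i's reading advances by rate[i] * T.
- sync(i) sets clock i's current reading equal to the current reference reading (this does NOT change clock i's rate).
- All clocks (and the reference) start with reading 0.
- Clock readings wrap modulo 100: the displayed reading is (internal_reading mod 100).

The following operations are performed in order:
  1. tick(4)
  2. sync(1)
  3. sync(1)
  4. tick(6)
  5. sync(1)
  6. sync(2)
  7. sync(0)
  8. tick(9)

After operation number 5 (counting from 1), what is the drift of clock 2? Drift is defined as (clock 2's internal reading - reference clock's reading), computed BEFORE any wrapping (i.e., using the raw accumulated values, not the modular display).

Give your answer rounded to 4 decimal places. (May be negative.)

After op 1 tick(4): ref=4.0000 raw=[3.2000 4.4000 5.0000 5.0000]
After op 2 sync(1): ref=4.0000 raw=[3.2000 4.0000 5.0000 5.0000]
After op 3 sync(1): ref=4.0000 raw=[3.2000 4.0000 5.0000 5.0000]
After op 4 tick(6): ref=10.0000 raw=[8.0000 10.6000 12.5000 12.5000]
After op 5 sync(1): ref=10.0000 raw=[8.0000 10.0000 12.5000 12.5000]
Drift of clock 2 after op 5: 12.5000 - 10.0000 = 2.5000

Answer: 2.5000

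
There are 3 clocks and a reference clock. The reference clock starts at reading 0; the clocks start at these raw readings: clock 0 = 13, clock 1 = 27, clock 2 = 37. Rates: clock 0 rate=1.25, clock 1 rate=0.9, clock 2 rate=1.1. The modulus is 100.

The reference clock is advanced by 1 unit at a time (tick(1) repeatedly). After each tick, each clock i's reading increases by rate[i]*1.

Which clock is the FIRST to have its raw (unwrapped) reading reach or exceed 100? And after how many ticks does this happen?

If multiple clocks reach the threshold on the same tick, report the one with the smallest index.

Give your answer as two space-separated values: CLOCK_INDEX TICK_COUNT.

Answer: 2 58

Derivation:
clock 0: start=13, rate=1.25, needs 100-13 = 87; ticks = ceil(87/1.25) = ceil(69.6000) = 70; reading at tick 70 = 13 + 1.25*70 = 100.5000
clock 1: start=27, rate=0.9, needs 100-27 = 73; ticks = ceil(73/0.9) = ceil(81.1111) = 82; reading at tick 82 = 27 + 0.9*82 = 100.8000
clock 2: start=37, rate=1.1, needs 100-37 = 63; ticks = ceil(63/1.1) = ceil(57.2727) = 58; reading at tick 58 = 37 + 1.1*58 = 100.8000
Minimum tick count = 58; winners = [2]; smallest index = 2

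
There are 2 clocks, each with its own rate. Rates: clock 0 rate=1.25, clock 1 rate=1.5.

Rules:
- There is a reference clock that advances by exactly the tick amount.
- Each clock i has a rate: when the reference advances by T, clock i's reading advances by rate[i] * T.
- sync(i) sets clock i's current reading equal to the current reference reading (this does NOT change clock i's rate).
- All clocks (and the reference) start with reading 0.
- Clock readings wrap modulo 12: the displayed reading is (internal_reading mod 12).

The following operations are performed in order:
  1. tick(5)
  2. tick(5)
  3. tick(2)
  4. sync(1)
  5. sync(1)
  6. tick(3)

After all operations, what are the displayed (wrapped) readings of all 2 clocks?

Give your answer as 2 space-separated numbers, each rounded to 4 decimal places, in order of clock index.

Answer: 6.7500 4.5000

Derivation:
After op 1 tick(5): ref=5.0000 raw=[6.2500 7.5000]
After op 2 tick(5): ref=10.0000 raw=[12.5000 15.0000]
After op 3 tick(2): ref=12.0000 raw=[15.0000 18.0000]
After op 4 sync(1): ref=12.0000 raw=[15.0000 12.0000]
After op 5 sync(1): ref=12.0000 raw=[15.0000 12.0000]
After op 6 tick(3): ref=15.0000 raw=[18.7500 16.5000]
Wrap final raw readings (mod 12): 18.7500 mod 12 = 6.7500; 16.5000 mod 12 = 4.5000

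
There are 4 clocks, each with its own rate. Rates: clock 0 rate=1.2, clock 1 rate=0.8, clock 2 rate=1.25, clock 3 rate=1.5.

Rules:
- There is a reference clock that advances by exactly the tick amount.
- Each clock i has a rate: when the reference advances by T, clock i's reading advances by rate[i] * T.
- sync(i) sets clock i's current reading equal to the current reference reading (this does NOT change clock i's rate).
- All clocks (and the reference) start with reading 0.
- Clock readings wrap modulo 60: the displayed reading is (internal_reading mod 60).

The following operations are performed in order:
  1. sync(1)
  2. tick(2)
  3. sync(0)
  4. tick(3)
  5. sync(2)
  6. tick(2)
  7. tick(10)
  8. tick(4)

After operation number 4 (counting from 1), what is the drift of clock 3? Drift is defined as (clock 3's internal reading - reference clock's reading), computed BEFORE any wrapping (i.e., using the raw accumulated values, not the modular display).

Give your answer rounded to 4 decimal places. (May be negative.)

Answer: 2.5000

Derivation:
After op 1 sync(1): ref=0.0000 raw=[0.0000 0.0000 0.0000 0.0000]
After op 2 tick(2): ref=2.0000 raw=[2.4000 1.6000 2.5000 3.0000]
After op 3 sync(0): ref=2.0000 raw=[2.0000 1.6000 2.5000 3.0000]
After op 4 tick(3): ref=5.0000 raw=[5.6000 4.0000 6.2500 7.5000]
Drift of clock 3 after op 4: 7.5000 - 5.0000 = 2.5000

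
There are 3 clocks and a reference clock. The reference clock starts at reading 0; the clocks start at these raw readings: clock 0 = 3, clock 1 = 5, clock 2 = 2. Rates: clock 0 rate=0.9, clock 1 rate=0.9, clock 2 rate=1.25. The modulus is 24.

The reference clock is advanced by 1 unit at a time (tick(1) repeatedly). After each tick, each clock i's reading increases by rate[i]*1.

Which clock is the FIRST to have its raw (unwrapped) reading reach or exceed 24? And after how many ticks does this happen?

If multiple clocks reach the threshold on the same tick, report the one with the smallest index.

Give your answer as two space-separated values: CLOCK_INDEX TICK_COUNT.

Answer: 2 18

Derivation:
clock 0: start=3, rate=0.9, needs 24-3 = 21; ticks = ceil(21/0.9) = ceil(23.3333) = 24; reading at tick 24 = 3 + 0.9*24 = 24.6000
clock 1: start=5, rate=0.9, needs 24-5 = 19; ticks = ceil(19/0.9) = ceil(21.1111) = 22; reading at tick 22 = 5 + 0.9*22 = 24.8000
clock 2: start=2, rate=1.25, needs 24-2 = 22; ticks = ceil(22/1.25) = ceil(17.6000) = 18; reading at tick 18 = 2 + 1.25*18 = 24.5000
Minimum tick count = 18; winners = [2]; smallest index = 2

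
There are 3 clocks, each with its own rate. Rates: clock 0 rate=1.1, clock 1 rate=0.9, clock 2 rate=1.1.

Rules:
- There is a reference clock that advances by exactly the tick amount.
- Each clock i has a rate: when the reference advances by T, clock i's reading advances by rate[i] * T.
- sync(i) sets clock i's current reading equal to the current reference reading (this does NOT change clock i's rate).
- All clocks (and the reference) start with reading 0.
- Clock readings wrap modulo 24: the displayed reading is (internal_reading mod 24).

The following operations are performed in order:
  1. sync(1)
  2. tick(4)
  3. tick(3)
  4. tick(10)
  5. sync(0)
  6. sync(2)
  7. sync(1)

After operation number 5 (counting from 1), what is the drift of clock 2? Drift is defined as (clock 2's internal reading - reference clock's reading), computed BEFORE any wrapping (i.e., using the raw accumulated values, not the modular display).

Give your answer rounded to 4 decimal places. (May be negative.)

After op 1 sync(1): ref=0.0000 raw=[0.0000 0.0000 0.0000]
After op 2 tick(4): ref=4.0000 raw=[4.4000 3.6000 4.4000]
After op 3 tick(3): ref=7.0000 raw=[7.7000 6.3000 7.7000]
After op 4 tick(10): ref=17.0000 raw=[18.7000 15.3000 18.7000]
After op 5 sync(0): ref=17.0000 raw=[17.0000 15.3000 18.7000]
Drift of clock 2 after op 5: 18.7000 - 17.0000 = 1.7000

Answer: 1.7000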